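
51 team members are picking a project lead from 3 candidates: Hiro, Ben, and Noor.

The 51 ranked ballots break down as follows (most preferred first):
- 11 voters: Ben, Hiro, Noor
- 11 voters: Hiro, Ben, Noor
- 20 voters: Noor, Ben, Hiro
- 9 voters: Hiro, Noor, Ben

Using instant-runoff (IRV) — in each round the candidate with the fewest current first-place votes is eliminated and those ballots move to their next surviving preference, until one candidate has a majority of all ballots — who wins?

Round 1: Hiro 20, Ben 11, Noor 20. Ben eliminated.
Round 2: Hiro 31, Noor 20. Hiro has a majority (≥26).

Hiro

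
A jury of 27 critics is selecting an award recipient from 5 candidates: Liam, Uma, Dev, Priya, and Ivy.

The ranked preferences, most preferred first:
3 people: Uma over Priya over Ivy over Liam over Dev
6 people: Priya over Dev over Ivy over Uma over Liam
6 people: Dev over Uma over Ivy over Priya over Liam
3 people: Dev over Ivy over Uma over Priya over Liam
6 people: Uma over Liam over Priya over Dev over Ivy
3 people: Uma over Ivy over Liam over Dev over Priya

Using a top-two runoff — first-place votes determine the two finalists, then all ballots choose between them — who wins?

Dev

Round 1 first-place votes: Liam 0, Uma 12, Dev 9, Priya 6, Ivy 0. Uma and Dev advance.
Runoff: Uma is ranked above Dev on 12 ballots, Dev above Uma on 15.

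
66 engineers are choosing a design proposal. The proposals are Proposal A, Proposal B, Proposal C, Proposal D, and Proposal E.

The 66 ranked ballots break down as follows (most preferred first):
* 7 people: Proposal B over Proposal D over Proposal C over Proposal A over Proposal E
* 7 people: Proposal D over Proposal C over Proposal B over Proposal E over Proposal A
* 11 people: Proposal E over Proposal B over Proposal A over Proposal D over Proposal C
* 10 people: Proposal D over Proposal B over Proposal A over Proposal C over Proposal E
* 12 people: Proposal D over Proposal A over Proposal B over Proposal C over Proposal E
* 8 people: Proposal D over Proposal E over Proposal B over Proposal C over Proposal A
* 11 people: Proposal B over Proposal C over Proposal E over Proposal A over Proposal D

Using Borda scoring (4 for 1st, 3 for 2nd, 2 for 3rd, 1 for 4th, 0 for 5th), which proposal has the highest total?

Proposal B

Proposal A: 7×1 + 7×0 + 11×2 + 10×2 + 12×3 + 8×0 + 11×1 = 96
Proposal B: 7×4 + 7×2 + 11×3 + 10×3 + 12×2 + 8×2 + 11×4 = 189
Proposal C: 7×2 + 7×3 + 11×0 + 10×1 + 12×1 + 8×1 + 11×3 = 98
Proposal D: 7×3 + 7×4 + 11×1 + 10×4 + 12×4 + 8×4 + 11×0 = 180
Proposal E: 7×0 + 7×1 + 11×4 + 10×0 + 12×0 + 8×3 + 11×2 = 97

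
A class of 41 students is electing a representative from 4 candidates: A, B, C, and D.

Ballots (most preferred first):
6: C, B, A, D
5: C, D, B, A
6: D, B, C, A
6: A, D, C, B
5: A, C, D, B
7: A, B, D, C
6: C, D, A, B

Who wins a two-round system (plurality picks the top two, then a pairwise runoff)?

Round 1 first-place votes: A 18, B 0, C 17, D 6. A and C advance.
Runoff: A is ranked above C on 18 ballots, C above A on 23.

C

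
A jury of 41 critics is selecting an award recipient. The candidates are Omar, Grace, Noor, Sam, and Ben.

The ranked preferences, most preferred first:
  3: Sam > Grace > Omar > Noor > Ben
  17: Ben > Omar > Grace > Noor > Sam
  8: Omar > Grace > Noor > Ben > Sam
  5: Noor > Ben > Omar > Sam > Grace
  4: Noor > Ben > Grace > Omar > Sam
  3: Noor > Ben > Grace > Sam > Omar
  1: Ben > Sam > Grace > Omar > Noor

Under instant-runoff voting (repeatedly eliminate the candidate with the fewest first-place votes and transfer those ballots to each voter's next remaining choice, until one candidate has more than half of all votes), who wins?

Round 1: Omar 8, Grace 0, Noor 12, Sam 3, Ben 18. Grace eliminated.
Round 2: Omar 8, Noor 12, Sam 3, Ben 18. Sam eliminated.
Round 3: Omar 11, Noor 12, Ben 18. Omar eliminated.
Round 4: Noor 23, Ben 18. Noor has a majority (≥21).

Noor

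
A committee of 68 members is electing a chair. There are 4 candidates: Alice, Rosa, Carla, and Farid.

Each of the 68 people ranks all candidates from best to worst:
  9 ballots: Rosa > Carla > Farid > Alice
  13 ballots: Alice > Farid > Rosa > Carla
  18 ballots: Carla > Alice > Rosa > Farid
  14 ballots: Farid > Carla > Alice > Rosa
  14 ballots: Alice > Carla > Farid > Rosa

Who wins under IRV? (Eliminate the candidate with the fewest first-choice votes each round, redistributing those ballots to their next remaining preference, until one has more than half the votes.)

Round 1: Alice 27, Rosa 9, Carla 18, Farid 14. Rosa eliminated.
Round 2: Alice 27, Carla 27, Farid 14. Farid eliminated.
Round 3: Alice 27, Carla 41. Carla has a majority (≥35).

Carla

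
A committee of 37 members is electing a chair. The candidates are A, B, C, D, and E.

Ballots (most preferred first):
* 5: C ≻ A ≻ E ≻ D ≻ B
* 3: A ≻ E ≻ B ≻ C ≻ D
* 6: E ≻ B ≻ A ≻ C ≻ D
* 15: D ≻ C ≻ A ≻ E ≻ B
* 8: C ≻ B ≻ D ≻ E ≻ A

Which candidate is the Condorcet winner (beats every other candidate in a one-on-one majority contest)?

C

C vs A: 28–9
C vs B: 28–9
C vs D: 22–15
C vs E: 28–9
C beats every other candidate.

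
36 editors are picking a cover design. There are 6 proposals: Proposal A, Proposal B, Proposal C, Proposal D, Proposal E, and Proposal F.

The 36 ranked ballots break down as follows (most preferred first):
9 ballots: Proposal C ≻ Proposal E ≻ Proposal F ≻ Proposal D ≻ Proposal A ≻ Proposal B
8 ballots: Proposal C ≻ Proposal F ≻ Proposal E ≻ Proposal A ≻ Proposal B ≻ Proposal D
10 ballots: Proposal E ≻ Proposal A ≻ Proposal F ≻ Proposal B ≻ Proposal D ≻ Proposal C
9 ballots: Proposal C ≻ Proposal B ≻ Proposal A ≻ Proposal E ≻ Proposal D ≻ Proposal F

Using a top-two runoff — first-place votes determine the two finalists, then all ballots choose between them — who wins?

Proposal C

Round 1 first-place votes: Proposal A 0, Proposal B 0, Proposal C 26, Proposal D 0, Proposal E 10, Proposal F 0. Proposal C and Proposal E advance.
Runoff: Proposal C is ranked above Proposal E on 26 ballots, Proposal E above Proposal C on 10.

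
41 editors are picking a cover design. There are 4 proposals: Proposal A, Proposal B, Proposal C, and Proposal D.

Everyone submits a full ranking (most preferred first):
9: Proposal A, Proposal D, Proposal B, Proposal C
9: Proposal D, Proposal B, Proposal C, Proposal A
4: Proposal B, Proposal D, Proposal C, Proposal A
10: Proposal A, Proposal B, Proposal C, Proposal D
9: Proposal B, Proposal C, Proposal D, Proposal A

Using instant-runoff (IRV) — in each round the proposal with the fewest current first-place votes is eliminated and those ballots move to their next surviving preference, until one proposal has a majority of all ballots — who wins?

Round 1: Proposal A 19, Proposal B 13, Proposal C 0, Proposal D 9. Proposal C eliminated.
Round 2: Proposal A 19, Proposal B 13, Proposal D 9. Proposal D eliminated.
Round 3: Proposal A 19, Proposal B 22. Proposal B has a majority (≥21).

Proposal B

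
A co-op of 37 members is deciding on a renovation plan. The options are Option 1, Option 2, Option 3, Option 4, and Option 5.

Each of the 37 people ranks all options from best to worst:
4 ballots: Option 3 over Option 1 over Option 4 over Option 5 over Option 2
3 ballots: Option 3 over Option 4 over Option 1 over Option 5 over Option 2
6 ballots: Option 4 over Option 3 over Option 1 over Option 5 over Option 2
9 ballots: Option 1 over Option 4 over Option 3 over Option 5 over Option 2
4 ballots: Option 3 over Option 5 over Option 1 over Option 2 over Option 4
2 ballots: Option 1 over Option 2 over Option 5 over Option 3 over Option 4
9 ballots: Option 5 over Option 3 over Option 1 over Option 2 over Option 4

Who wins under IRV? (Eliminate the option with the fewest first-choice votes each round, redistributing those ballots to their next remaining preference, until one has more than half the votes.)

Round 1: Option 1 11, Option 2 0, Option 3 11, Option 4 6, Option 5 9. Option 2 eliminated.
Round 2: Option 1 11, Option 3 11, Option 4 6, Option 5 9. Option 4 eliminated.
Round 3: Option 1 11, Option 3 17, Option 5 9. Option 5 eliminated.
Round 4: Option 1 11, Option 3 26. Option 3 has a majority (≥19).

Option 3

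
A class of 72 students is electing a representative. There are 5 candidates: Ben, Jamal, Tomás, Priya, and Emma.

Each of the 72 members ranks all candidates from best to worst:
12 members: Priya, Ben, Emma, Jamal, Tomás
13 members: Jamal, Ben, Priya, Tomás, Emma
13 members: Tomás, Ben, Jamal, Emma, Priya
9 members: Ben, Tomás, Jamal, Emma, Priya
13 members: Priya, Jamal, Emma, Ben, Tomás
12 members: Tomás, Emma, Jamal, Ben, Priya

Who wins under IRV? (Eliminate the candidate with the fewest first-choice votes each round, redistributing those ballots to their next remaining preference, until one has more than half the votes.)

Priya

Round 1: Ben 9, Jamal 13, Tomás 25, Priya 25, Emma 0. Emma eliminated.
Round 2: Ben 9, Jamal 13, Tomás 25, Priya 25. Ben eliminated.
Round 3: Jamal 13, Tomás 34, Priya 25. Jamal eliminated.
Round 4: Tomás 34, Priya 38. Priya has a majority (≥37).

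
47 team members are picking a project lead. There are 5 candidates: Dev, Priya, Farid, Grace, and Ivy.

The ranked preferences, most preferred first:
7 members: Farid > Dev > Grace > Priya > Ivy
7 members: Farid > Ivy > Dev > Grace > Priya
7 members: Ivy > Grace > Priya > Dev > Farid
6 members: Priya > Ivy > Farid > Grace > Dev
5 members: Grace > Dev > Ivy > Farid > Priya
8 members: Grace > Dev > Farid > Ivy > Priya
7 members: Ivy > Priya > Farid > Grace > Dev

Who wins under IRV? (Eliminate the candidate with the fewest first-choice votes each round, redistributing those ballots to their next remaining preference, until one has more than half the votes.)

Ivy

Round 1: Dev 0, Priya 6, Farid 14, Grace 13, Ivy 14. Dev eliminated.
Round 2: Priya 6, Farid 14, Grace 13, Ivy 14. Priya eliminated.
Round 3: Farid 14, Grace 13, Ivy 20. Grace eliminated.
Round 4: Farid 22, Ivy 25. Ivy has a majority (≥24).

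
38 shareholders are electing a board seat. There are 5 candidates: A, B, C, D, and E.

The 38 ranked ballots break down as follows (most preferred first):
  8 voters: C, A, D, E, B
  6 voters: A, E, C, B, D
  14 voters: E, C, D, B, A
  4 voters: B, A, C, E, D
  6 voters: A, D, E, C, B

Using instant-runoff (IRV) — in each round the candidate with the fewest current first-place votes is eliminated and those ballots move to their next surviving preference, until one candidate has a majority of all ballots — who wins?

A

Round 1: A 12, B 4, C 8, D 0, E 14. D eliminated.
Round 2: A 12, B 4, C 8, E 14. B eliminated.
Round 3: A 16, C 8, E 14. C eliminated.
Round 4: A 24, E 14. A has a majority (≥20).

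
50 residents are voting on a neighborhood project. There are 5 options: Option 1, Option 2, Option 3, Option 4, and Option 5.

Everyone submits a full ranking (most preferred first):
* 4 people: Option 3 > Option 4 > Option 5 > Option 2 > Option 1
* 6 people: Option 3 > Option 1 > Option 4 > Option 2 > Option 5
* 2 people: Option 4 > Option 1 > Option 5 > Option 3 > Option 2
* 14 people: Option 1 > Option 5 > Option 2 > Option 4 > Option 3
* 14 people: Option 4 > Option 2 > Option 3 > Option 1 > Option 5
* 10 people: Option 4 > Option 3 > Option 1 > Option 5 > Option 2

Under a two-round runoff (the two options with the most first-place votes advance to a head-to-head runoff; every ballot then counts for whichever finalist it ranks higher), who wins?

Option 4

Round 1 first-place votes: Option 1 14, Option 2 0, Option 3 10, Option 4 26, Option 5 0. Option 4 and Option 1 advance.
Runoff: Option 4 is ranked above Option 1 on 30 ballots, Option 1 above Option 4 on 20.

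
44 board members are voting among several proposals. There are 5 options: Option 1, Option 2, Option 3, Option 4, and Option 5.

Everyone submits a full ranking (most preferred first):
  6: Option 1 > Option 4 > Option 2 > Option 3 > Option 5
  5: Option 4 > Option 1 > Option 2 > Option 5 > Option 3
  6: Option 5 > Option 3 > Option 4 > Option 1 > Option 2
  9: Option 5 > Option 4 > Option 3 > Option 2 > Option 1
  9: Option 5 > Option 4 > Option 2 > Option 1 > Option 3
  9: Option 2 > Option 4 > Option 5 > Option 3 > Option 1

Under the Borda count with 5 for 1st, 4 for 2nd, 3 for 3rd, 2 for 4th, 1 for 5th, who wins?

Option 4

Option 1: 6×5 + 5×4 + 6×2 + 9×1 + 9×2 + 9×1 = 98
Option 2: 6×3 + 5×3 + 6×1 + 9×2 + 9×3 + 9×5 = 129
Option 3: 6×2 + 5×1 + 6×4 + 9×3 + 9×1 + 9×2 = 95
Option 4: 6×4 + 5×5 + 6×3 + 9×4 + 9×4 + 9×4 = 175
Option 5: 6×1 + 5×2 + 6×5 + 9×5 + 9×5 + 9×3 = 163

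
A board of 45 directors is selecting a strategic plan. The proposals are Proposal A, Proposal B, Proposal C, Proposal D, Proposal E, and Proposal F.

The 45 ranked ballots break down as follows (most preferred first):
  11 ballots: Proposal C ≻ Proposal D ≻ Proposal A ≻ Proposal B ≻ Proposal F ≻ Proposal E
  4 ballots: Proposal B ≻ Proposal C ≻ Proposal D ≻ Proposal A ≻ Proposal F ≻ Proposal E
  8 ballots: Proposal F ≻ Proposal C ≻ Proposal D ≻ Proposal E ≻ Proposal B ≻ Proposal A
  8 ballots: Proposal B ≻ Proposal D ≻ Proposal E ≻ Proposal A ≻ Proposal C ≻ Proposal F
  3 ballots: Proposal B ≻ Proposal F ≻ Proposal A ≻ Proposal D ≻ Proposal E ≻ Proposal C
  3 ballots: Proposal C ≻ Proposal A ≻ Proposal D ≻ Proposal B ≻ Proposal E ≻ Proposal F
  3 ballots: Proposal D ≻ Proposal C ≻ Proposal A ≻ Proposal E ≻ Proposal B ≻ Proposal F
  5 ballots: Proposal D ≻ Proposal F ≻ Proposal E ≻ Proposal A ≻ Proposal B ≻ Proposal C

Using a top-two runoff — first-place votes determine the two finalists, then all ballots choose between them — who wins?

Round 1 first-place votes: Proposal A 0, Proposal B 15, Proposal C 14, Proposal D 8, Proposal E 0, Proposal F 8. Proposal B and Proposal C advance.
Runoff: Proposal B is ranked above Proposal C on 20 ballots, Proposal C above Proposal B on 25.

Proposal C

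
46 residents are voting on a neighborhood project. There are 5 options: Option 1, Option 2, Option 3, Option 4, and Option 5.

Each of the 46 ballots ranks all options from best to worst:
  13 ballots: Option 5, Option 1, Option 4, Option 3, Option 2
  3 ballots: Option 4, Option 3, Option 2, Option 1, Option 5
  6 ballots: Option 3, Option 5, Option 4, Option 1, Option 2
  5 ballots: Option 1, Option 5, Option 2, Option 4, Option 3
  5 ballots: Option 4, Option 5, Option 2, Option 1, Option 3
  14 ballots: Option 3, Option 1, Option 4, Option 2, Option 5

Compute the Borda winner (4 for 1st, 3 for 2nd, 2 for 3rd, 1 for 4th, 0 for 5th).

Option 1

Option 1: 13×3 + 3×1 + 6×1 + 5×4 + 5×1 + 14×3 = 115
Option 2: 13×0 + 3×2 + 6×0 + 5×2 + 5×2 + 14×1 = 40
Option 3: 13×1 + 3×3 + 6×4 + 5×0 + 5×0 + 14×4 = 102
Option 4: 13×2 + 3×4 + 6×2 + 5×1 + 5×4 + 14×2 = 103
Option 5: 13×4 + 3×0 + 6×3 + 5×3 + 5×3 + 14×0 = 100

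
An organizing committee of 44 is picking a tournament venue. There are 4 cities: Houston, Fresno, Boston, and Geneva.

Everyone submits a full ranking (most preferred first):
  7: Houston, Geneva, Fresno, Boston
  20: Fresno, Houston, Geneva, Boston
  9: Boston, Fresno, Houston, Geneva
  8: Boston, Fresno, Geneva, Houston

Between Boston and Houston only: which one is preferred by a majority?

Boston is ranked above Houston on 17 ballots; Houston above Boston on 27.

Houston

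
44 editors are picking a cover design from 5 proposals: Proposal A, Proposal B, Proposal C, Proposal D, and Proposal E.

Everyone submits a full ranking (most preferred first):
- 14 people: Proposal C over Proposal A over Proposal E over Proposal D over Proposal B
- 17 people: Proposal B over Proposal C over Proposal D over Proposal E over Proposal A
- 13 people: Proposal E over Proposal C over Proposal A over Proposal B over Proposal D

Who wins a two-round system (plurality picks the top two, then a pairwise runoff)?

Proposal C

Round 1 first-place votes: Proposal A 0, Proposal B 17, Proposal C 14, Proposal D 0, Proposal E 13. Proposal B and Proposal C advance.
Runoff: Proposal B is ranked above Proposal C on 17 ballots, Proposal C above Proposal B on 27.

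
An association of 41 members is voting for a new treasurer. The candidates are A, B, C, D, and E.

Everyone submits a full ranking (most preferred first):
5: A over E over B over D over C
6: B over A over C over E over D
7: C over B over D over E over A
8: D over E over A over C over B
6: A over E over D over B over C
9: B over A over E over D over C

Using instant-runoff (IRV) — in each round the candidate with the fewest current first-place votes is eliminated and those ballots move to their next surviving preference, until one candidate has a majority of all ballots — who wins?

Round 1: A 11, B 15, C 7, D 8, E 0. E eliminated.
Round 2: A 11, B 15, C 7, D 8. C eliminated.
Round 3: A 11, B 22, D 8. B has a majority (≥21).

B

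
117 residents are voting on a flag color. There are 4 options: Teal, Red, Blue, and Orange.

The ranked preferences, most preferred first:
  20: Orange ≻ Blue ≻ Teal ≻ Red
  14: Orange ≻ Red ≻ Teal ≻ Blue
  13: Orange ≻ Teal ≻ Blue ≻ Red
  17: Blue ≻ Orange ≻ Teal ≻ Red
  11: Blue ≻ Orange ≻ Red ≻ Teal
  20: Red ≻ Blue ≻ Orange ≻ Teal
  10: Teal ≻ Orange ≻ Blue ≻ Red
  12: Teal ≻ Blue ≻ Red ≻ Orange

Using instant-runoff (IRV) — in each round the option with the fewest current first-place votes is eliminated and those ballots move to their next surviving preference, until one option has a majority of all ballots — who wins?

Round 1: Teal 22, Red 20, Blue 28, Orange 47. Red eliminated.
Round 2: Teal 22, Blue 48, Orange 47. Teal eliminated.
Round 3: Blue 60, Orange 57. Blue has a majority (≥59).

Blue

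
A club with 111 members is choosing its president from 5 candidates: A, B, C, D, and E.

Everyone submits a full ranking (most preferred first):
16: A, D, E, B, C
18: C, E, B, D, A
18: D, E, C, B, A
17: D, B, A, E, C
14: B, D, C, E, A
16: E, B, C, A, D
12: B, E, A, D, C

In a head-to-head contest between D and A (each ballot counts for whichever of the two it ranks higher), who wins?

D

D is ranked above A on 67 ballots; A above D on 44.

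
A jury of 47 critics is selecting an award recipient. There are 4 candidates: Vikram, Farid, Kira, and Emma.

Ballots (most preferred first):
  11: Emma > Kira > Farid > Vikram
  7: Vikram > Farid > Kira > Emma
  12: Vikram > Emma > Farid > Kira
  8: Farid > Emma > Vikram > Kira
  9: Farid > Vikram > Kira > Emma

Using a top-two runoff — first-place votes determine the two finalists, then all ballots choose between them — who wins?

Farid

Round 1 first-place votes: Vikram 19, Farid 17, Kira 0, Emma 11. Vikram and Farid advance.
Runoff: Vikram is ranked above Farid on 19 ballots, Farid above Vikram on 28.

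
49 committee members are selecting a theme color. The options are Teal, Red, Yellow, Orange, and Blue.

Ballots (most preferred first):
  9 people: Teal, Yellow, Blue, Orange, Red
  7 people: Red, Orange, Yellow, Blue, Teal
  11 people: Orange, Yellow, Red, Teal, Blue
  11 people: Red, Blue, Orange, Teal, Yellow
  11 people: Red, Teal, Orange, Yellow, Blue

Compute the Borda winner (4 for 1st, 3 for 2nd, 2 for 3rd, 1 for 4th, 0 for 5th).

Teal: 9×4 + 7×0 + 11×1 + 11×1 + 11×3 = 91
Red: 9×0 + 7×4 + 11×2 + 11×4 + 11×4 = 138
Yellow: 9×3 + 7×2 + 11×3 + 11×0 + 11×1 = 85
Orange: 9×1 + 7×3 + 11×4 + 11×2 + 11×2 = 118
Blue: 9×2 + 7×1 + 11×0 + 11×3 + 11×0 = 58

Red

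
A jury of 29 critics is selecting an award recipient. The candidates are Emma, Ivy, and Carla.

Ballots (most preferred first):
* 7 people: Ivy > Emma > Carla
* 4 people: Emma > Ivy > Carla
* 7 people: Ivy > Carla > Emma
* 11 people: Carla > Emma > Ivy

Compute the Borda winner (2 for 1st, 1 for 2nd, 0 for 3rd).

Ivy

Emma: 7×1 + 4×2 + 7×0 + 11×1 = 26
Ivy: 7×2 + 4×1 + 7×2 + 11×0 = 32
Carla: 7×0 + 4×0 + 7×1 + 11×2 = 29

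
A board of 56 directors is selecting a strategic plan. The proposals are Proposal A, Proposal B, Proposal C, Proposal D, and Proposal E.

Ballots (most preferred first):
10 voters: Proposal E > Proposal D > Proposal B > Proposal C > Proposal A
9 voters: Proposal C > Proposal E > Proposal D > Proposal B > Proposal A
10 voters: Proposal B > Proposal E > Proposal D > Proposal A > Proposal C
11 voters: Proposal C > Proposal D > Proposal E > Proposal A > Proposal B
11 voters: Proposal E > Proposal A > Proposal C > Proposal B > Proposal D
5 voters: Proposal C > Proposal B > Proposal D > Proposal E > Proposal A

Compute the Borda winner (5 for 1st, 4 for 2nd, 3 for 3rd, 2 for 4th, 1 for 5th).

Proposal A: 10×1 + 9×1 + 10×2 + 11×2 + 11×4 + 5×1 = 110
Proposal B: 10×3 + 9×2 + 10×5 + 11×1 + 11×2 + 5×4 = 151
Proposal C: 10×2 + 9×5 + 10×1 + 11×5 + 11×3 + 5×5 = 188
Proposal D: 10×4 + 9×3 + 10×3 + 11×4 + 11×1 + 5×3 = 167
Proposal E: 10×5 + 9×4 + 10×4 + 11×3 + 11×5 + 5×2 = 224

Proposal E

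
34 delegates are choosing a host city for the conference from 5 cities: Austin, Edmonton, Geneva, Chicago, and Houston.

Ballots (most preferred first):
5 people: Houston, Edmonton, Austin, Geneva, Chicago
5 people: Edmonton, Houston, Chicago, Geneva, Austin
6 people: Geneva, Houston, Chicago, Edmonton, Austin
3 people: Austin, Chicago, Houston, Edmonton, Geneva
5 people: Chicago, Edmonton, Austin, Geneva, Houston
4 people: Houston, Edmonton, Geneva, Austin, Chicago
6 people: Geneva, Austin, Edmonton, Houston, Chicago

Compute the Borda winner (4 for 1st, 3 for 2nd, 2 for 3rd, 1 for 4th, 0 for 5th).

Austin: 5×2 + 5×0 + 6×0 + 3×4 + 5×2 + 4×1 + 6×3 = 54
Edmonton: 5×3 + 5×4 + 6×1 + 3×1 + 5×3 + 4×3 + 6×2 = 83
Geneva: 5×1 + 5×1 + 6×4 + 3×0 + 5×1 + 4×2 + 6×4 = 71
Chicago: 5×0 + 5×2 + 6×2 + 3×3 + 5×4 + 4×0 + 6×0 = 51
Houston: 5×4 + 5×3 + 6×3 + 3×2 + 5×0 + 4×4 + 6×1 = 81

Edmonton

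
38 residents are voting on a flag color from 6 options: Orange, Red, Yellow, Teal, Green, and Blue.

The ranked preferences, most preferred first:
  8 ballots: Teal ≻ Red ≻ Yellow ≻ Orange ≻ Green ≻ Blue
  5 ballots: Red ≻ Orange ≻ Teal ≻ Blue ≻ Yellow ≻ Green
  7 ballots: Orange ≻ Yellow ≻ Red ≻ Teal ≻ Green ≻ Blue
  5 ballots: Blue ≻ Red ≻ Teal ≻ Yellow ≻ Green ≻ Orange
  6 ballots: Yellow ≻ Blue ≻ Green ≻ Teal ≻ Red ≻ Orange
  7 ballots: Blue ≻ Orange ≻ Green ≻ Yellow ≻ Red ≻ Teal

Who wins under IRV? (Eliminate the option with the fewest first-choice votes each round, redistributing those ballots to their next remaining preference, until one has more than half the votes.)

Orange

Round 1: Orange 7, Red 5, Yellow 6, Teal 8, Green 0, Blue 12. Green eliminated.
Round 2: Orange 7, Red 5, Yellow 6, Teal 8, Blue 12. Red eliminated.
Round 3: Orange 12, Yellow 6, Teal 8, Blue 12. Yellow eliminated.
Round 4: Orange 12, Teal 8, Blue 18. Teal eliminated.
Round 5: Orange 20, Blue 18. Orange has a majority (≥20).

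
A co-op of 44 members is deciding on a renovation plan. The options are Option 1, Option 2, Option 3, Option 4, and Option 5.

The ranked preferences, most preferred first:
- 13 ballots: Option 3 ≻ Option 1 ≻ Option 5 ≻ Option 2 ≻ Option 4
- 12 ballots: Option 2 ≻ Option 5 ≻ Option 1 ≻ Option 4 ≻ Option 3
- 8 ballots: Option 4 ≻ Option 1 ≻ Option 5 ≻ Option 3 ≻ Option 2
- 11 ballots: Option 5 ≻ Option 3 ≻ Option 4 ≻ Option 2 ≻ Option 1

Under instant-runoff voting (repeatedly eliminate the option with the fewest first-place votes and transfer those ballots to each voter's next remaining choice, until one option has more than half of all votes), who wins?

Round 1: Option 1 0, Option 2 12, Option 3 13, Option 4 8, Option 5 11. Option 1 eliminated.
Round 2: Option 2 12, Option 3 13, Option 4 8, Option 5 11. Option 4 eliminated.
Round 3: Option 2 12, Option 3 13, Option 5 19. Option 2 eliminated.
Round 4: Option 3 13, Option 5 31. Option 5 has a majority (≥23).

Option 5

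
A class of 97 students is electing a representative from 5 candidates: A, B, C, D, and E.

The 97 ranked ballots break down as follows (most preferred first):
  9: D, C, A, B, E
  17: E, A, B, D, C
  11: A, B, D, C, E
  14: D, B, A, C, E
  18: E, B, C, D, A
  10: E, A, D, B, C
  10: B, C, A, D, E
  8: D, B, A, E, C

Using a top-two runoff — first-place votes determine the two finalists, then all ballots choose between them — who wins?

D

Round 1 first-place votes: A 11, B 10, C 0, D 31, E 45. E and D advance.
Runoff: E is ranked above D on 45 ballots, D above E on 52.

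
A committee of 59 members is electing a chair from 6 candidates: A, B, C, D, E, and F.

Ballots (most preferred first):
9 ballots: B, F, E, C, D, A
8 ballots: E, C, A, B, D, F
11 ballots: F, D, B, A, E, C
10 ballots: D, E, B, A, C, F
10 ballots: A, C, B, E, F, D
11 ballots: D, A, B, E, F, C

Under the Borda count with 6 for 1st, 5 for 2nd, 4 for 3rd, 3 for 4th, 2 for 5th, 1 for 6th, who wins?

B

A: 9×1 + 8×4 + 11×3 + 10×3 + 10×6 + 11×5 = 219
B: 9×6 + 8×3 + 11×4 + 10×4 + 10×4 + 11×4 = 246
C: 9×3 + 8×5 + 11×1 + 10×2 + 10×5 + 11×1 = 159
D: 9×2 + 8×2 + 11×5 + 10×6 + 10×1 + 11×6 = 225
E: 9×4 + 8×6 + 11×2 + 10×5 + 10×3 + 11×3 = 219
F: 9×5 + 8×1 + 11×6 + 10×1 + 10×2 + 11×2 = 171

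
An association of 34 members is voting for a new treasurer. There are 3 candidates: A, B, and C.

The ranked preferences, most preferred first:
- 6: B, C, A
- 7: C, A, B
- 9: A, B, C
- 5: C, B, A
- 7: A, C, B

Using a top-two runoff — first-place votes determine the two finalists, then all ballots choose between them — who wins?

Round 1 first-place votes: A 16, B 6, C 12. A and C advance.
Runoff: A is ranked above C on 16 ballots, C above A on 18.

C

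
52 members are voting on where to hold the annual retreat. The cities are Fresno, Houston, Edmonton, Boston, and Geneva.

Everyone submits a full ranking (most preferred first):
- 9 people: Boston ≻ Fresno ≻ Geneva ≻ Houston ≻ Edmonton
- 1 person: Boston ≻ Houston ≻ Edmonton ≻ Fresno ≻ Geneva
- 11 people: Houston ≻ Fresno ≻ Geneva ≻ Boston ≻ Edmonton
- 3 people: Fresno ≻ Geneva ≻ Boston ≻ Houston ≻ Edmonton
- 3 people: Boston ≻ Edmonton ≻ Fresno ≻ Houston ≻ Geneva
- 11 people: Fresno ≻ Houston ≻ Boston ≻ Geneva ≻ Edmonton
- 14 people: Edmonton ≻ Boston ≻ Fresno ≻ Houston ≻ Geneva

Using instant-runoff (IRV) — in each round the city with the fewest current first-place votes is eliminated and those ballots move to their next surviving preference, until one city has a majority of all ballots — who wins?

Fresno

Round 1: Fresno 14, Houston 11, Edmonton 14, Boston 13, Geneva 0. Geneva eliminated.
Round 2: Fresno 14, Houston 11, Edmonton 14, Boston 13. Houston eliminated.
Round 3: Fresno 25, Edmonton 14, Boston 13. Boston eliminated.
Round 4: Fresno 34, Edmonton 18. Fresno has a majority (≥27).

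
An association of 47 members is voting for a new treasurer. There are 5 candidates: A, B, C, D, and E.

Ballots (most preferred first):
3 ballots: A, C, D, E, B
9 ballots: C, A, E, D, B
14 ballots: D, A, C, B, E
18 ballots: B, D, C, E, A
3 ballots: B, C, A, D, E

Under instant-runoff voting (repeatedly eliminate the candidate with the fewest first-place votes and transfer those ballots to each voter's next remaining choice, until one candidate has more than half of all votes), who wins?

Round 1: A 3, B 21, C 9, D 14, E 0. E eliminated.
Round 2: A 3, B 21, C 9, D 14. A eliminated.
Round 3: B 21, C 12, D 14. C eliminated.
Round 4: B 21, D 26. D has a majority (≥24).

D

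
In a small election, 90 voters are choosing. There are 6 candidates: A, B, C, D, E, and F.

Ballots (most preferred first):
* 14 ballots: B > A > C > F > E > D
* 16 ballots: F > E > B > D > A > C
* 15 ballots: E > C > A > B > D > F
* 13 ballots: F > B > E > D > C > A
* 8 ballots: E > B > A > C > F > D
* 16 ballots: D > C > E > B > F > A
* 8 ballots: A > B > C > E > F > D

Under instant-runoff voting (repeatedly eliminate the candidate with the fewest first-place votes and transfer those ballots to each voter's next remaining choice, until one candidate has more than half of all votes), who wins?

E

Round 1: A 8, B 14, C 0, D 16, E 23, F 29. C eliminated.
Round 2: A 8, B 14, D 16, E 23, F 29. A eliminated.
Round 3: B 22, D 16, E 23, F 29. D eliminated.
Round 4: B 22, E 39, F 29. B eliminated.
Round 5: E 47, F 43. E has a majority (≥46).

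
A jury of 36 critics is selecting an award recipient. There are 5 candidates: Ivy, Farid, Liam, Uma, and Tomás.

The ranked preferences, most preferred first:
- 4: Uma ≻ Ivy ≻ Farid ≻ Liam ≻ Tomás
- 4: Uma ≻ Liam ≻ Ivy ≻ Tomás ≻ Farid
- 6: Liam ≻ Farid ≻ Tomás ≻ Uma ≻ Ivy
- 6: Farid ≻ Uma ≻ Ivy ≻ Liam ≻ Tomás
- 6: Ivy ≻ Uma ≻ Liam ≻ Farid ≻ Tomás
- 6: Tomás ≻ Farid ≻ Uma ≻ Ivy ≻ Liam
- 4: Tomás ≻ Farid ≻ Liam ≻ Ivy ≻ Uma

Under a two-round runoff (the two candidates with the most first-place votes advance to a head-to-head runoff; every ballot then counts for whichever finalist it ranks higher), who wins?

Round 1 first-place votes: Ivy 6, Farid 6, Liam 6, Uma 8, Tomás 10. Tomás and Uma advance.
Runoff: Tomás is ranked above Uma on 16 ballots, Uma above Tomás on 20.

Uma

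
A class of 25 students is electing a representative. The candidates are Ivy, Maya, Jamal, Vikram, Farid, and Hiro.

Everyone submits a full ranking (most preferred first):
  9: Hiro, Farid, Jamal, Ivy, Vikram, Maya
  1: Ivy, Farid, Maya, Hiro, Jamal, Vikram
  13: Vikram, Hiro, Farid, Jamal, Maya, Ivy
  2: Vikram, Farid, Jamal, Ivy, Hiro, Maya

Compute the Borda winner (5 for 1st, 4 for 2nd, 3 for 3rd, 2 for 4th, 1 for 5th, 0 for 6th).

Ivy: 9×2 + 1×5 + 13×0 + 2×2 = 27
Maya: 9×0 + 1×3 + 13×1 + 2×0 = 16
Jamal: 9×3 + 1×1 + 13×2 + 2×3 = 60
Vikram: 9×1 + 1×0 + 13×5 + 2×5 = 84
Farid: 9×4 + 1×4 + 13×3 + 2×4 = 87
Hiro: 9×5 + 1×2 + 13×4 + 2×1 = 101

Hiro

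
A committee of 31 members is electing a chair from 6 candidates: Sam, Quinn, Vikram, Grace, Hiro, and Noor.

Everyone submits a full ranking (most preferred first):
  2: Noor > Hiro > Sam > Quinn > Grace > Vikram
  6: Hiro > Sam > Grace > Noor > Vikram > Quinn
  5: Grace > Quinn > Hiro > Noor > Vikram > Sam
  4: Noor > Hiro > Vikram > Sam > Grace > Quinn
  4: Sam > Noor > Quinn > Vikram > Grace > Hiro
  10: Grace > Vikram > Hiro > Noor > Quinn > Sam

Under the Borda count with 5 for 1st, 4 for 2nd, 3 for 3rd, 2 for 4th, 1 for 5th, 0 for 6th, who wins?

Sam: 2×3 + 6×4 + 5×0 + 4×2 + 4×5 + 10×0 = 58
Quinn: 2×2 + 6×0 + 5×4 + 4×0 + 4×3 + 10×1 = 46
Vikram: 2×0 + 6×1 + 5×1 + 4×3 + 4×2 + 10×4 = 71
Grace: 2×1 + 6×3 + 5×5 + 4×1 + 4×1 + 10×5 = 103
Hiro: 2×4 + 6×5 + 5×3 + 4×4 + 4×0 + 10×3 = 99
Noor: 2×5 + 6×2 + 5×2 + 4×5 + 4×4 + 10×2 = 88

Grace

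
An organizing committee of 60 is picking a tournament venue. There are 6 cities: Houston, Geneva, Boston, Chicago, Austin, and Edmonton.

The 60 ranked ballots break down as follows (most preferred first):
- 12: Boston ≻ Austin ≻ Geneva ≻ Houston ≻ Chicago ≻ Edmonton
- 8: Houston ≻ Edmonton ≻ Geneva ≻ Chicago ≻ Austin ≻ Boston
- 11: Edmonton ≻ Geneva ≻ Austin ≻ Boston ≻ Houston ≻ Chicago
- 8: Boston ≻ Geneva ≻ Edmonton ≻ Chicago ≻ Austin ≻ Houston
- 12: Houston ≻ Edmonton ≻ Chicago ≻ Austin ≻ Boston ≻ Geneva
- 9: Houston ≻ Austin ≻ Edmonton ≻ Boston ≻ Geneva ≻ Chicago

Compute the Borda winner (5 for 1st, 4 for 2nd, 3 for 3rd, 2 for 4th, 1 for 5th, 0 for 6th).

Edmonton

Houston: 12×2 + 8×5 + 11×1 + 8×0 + 12×5 + 9×5 = 180
Geneva: 12×3 + 8×3 + 11×4 + 8×4 + 12×0 + 9×1 = 145
Boston: 12×5 + 8×0 + 11×2 + 8×5 + 12×1 + 9×2 = 152
Chicago: 12×1 + 8×2 + 11×0 + 8×2 + 12×3 + 9×0 = 80
Austin: 12×4 + 8×1 + 11×3 + 8×1 + 12×2 + 9×4 = 157
Edmonton: 12×0 + 8×4 + 11×5 + 8×3 + 12×4 + 9×3 = 186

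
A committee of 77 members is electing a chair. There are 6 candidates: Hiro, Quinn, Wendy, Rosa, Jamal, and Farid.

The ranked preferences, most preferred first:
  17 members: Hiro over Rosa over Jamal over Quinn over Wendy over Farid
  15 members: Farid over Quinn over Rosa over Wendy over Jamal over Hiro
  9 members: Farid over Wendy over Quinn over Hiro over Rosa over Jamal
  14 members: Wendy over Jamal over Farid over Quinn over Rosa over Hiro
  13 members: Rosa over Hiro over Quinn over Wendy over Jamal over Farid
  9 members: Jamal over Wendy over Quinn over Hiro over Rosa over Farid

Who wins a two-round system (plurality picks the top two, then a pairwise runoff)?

Round 1 first-place votes: Hiro 17, Quinn 0, Wendy 14, Rosa 13, Jamal 9, Farid 24. Farid and Hiro advance.
Runoff: Farid is ranked above Hiro on 38 ballots, Hiro above Farid on 39.

Hiro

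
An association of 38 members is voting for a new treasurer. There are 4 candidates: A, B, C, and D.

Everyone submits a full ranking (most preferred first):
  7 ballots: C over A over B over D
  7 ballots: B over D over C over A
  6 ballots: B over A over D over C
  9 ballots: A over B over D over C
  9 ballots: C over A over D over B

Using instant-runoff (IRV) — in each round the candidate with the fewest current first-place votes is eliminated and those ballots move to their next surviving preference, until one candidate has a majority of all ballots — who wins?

B

Round 1: A 9, B 13, C 16, D 0. D eliminated.
Round 2: A 9, B 13, C 16. A eliminated.
Round 3: B 22, C 16. B has a majority (≥20).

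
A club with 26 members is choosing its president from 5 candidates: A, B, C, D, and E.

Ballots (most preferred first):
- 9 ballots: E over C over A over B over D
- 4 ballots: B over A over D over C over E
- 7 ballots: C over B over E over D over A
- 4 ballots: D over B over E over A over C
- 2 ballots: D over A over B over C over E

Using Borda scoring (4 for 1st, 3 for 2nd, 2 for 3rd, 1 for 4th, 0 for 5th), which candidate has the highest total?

B

A: 9×2 + 4×3 + 7×0 + 4×1 + 2×3 = 40
B: 9×1 + 4×4 + 7×3 + 4×3 + 2×2 = 62
C: 9×3 + 4×1 + 7×4 + 4×0 + 2×1 = 61
D: 9×0 + 4×2 + 7×1 + 4×4 + 2×4 = 39
E: 9×4 + 4×0 + 7×2 + 4×2 + 2×0 = 58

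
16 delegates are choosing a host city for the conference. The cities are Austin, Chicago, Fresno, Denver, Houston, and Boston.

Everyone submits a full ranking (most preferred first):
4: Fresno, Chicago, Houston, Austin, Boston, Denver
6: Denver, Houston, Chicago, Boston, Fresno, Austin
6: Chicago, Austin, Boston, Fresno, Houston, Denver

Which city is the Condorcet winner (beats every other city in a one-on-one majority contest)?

Chicago vs Austin: 16–0
Chicago vs Fresno: 12–4
Chicago vs Denver: 10–6
Chicago vs Houston: 10–6
Chicago vs Boston: 16–0
Chicago beats every other city.

Chicago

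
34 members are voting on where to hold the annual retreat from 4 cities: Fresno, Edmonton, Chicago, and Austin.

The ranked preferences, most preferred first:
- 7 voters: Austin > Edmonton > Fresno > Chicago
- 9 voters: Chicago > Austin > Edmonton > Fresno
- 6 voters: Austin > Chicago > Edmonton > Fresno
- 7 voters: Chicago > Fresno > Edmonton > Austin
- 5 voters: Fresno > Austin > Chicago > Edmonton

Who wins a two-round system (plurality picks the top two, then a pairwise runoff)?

Round 1 first-place votes: Fresno 5, Edmonton 0, Chicago 16, Austin 13. Chicago and Austin advance.
Runoff: Chicago is ranked above Austin on 16 ballots, Austin above Chicago on 18.

Austin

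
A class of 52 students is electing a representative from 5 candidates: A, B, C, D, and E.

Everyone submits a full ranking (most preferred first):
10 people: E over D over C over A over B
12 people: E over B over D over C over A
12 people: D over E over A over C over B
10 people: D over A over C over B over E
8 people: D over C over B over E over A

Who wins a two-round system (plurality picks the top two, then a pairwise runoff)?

Round 1 first-place votes: A 0, B 0, C 0, D 30, E 22. D and E advance.
Runoff: D is ranked above E on 30 ballots, E above D on 22.

D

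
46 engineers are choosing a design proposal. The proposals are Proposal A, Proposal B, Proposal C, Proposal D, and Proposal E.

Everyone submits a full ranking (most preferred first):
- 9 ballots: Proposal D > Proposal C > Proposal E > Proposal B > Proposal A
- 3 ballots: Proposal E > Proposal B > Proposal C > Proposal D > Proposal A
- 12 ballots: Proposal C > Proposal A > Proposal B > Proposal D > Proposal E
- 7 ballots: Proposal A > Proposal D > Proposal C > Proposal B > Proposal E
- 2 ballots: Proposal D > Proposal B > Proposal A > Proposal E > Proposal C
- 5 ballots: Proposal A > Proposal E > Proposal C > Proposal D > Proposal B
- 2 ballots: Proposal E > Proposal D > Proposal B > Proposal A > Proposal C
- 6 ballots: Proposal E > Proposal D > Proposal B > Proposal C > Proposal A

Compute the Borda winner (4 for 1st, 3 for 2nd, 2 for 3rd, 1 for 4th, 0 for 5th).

Proposal A: 9×0 + 3×0 + 12×3 + 7×4 + 2×2 + 5×4 + 2×1 + 6×0 = 90
Proposal B: 9×1 + 3×3 + 12×2 + 7×1 + 2×3 + 5×0 + 2×2 + 6×2 = 71
Proposal C: 9×3 + 3×2 + 12×4 + 7×2 + 2×0 + 5×2 + 2×0 + 6×1 = 111
Proposal D: 9×4 + 3×1 + 12×1 + 7×3 + 2×4 + 5×1 + 2×3 + 6×3 = 109
Proposal E: 9×2 + 3×4 + 12×0 + 7×0 + 2×1 + 5×3 + 2×4 + 6×4 = 79

Proposal C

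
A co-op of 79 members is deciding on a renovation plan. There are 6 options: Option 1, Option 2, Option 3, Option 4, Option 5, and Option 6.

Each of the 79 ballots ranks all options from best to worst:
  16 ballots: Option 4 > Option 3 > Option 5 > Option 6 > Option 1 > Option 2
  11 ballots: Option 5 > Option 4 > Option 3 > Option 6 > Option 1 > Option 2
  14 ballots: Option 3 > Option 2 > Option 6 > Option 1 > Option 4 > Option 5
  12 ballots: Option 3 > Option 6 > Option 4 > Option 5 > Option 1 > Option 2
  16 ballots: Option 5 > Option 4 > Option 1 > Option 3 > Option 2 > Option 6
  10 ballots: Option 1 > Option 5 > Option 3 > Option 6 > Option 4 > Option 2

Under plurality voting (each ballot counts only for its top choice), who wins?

Option 5

First-place votes: Option 1 10, Option 2 0, Option 3 26, Option 4 16, Option 5 27, Option 6 0.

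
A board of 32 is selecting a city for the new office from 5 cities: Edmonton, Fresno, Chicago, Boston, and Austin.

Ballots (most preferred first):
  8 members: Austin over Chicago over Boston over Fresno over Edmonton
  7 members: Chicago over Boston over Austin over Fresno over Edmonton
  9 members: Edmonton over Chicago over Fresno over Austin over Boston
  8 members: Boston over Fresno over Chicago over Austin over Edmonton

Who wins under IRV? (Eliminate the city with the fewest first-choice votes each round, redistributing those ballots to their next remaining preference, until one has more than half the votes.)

Boston

Round 1: Edmonton 9, Fresno 0, Chicago 7, Boston 8, Austin 8. Fresno eliminated.
Round 2: Edmonton 9, Chicago 7, Boston 8, Austin 8. Chicago eliminated.
Round 3: Edmonton 9, Boston 15, Austin 8. Austin eliminated.
Round 4: Edmonton 9, Boston 23. Boston has a majority (≥17).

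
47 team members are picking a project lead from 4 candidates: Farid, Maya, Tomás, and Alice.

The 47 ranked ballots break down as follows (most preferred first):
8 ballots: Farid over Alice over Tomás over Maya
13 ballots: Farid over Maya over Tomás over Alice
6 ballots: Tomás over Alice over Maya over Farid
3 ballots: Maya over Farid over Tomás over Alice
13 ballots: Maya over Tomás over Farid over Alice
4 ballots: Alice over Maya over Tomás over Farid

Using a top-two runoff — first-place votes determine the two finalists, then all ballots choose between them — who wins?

Maya

Round 1 first-place votes: Farid 21, Maya 16, Tomás 6, Alice 4. Farid and Maya advance.
Runoff: Farid is ranked above Maya on 21 ballots, Maya above Farid on 26.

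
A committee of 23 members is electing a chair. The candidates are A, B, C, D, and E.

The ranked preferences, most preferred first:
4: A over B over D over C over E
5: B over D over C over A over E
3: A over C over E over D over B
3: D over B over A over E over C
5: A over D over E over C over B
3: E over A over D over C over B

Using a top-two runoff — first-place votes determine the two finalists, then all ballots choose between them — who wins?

A

Round 1 first-place votes: A 12, B 5, C 0, D 3, E 3. A and B advance.
Runoff: A is ranked above B on 15 ballots, B above A on 8.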